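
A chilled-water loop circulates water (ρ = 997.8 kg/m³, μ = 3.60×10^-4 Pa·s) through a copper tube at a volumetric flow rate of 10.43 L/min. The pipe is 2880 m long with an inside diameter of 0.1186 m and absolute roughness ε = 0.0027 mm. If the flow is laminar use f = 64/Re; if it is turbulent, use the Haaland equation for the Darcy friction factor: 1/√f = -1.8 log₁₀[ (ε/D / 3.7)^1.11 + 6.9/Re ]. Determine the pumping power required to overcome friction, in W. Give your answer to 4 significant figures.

Q = 10.43 L/min = 10.43/60000 = 0.0001738 m³/s.
Cross-sectional area A = πD²/4 = π(0.1186)²/4 = 0.01105 m²; mean velocity V = Q/A = 0.0001738/0.01105 = 0.01574 m/s.
Reynolds number Re = ρVD/μ = 997.8 · 0.01574 · 0.1186 / 0.00036 = 5172.
Re > 4000 → turbulent. Relative roughness ε/D = 2.7e-06/0.1186 = 2.28e-05. Haaland: 1/√f = -1.8 log₁₀[(2.28e-05/3.7)^1.11 + 6.9/5172] = -1.8 log₁₀[1.64e-06 + 0.00133] = 5.174, so f = 0.03736.
Darcy-Weisbach: ΔP = f(L/D)(ρV²/2) = 0.03736·(2880/0.1186)·(997.8·0.01574²/2) = 0.03736·2.428e+04·0.1235 = 112.1 Pa.
Pumping power P = QΔP = 0.0001738·112.1 = 0.019480 W = 0.01948 W.

P ≈ 0.01948 W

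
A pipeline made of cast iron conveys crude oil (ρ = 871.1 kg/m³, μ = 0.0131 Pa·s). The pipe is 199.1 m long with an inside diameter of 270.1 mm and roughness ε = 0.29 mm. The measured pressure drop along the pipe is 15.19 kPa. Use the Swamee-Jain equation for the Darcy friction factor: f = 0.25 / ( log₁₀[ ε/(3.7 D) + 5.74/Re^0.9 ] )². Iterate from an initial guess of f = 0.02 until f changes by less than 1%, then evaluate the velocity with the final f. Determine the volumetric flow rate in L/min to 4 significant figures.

Rearranging Darcy-Weisbach: V = √(2·ΔP·D/(f·L·ρ)). With ε/D = 0.00029/0.2701 = 0.00107, iterate starting from f = 0.02:
  f = 0.02 → V = √(2·1.519e+04·0.2701/(0.02·199.1·871.1)) = 1.538 m/s; Re = ρVD/μ = 2.762e+04; f → 0.02667
  f = 0.02667 → V = 1.332 m/s; Re = 2.392e+04; f → 0.02735
  f = 0.02735 → V = 1.315 m/s; Re = 2.362e+04; f → 0.02741
Converged (Δf/f < 1%). With the final f = 0.02741: V = √(2·1.519e+04·0.2701/(0.02741·199.1·871.1)) = 1.314 m/s.
Q = V·A = 1.314·(π/4·0.2701²) = 0.07527 m³/s = 4516 L/min.

Q ≈ 4516 L/min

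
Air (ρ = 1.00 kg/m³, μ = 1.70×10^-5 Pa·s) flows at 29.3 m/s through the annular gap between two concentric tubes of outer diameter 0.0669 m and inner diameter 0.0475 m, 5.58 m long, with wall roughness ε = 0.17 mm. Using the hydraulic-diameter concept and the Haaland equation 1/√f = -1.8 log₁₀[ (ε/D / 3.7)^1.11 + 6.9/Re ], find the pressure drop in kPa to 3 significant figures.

Hydraulic diameter D_h = 4A/P = D_o - D_i = 0.0669 - 0.0475 = 0.0194 m.
Re = ρVD_h/μ = 1·29.3·0.0194/1.7e-05 = 3.344e+04.
ε/D_h = 0.00017/0.0194 = 0.00876; Haaland gives 1/√f = -1.8 log₁₀[0.00122+0.000206] = 5.124, so f = 0.03809.
ΔP = f(L/D_h)(ρV²/2) = 0.03809·5.58/0.0194·429.2 = 4703 Pa.
ΔP = 4.70 kPa.

ΔP ≈ 4.70 kPa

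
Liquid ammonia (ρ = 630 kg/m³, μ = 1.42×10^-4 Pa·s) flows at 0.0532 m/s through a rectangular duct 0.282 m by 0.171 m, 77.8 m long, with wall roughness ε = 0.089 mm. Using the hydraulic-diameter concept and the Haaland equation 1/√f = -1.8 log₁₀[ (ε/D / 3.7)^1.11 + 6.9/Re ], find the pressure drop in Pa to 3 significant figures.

ΔP ≈ 7.16 Pa

Hydraulic diameter D_h = 4A/P = 4·(0.282·0.171)/(2·(0.282+0.171)) = 0.1929/0.906 = 0.2129 m.
Re = ρVD_h/μ = 630·0.0532·0.2129/0.000142 = 5.025e+04.
ε/D_h = 8.9e-05/0.2129 = 0.000418; Haaland gives 1/√f = -1.8 log₁₀[4.16e-05+0.000137] = 6.745, so f = 0.02198.
ΔP = f(L/D_h)(ρV²/2) = 0.02198·77.8/0.2129·0.8915 = 7.16 Pa.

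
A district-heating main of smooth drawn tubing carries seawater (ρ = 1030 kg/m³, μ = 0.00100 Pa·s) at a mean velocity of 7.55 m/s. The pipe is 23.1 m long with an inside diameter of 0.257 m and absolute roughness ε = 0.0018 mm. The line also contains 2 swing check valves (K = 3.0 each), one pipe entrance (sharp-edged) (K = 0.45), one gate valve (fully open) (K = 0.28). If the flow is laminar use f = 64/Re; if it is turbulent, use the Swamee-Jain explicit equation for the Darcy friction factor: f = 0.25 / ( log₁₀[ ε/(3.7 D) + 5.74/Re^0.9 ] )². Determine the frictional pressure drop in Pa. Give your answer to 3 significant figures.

Reynolds number Re = ρVD/μ = 1030 · 7.55 · 0.257 / 0.001 = 1.999e+06.
Re > 4000 → turbulent. Relative roughness ε/D = 1.8e-06/0.257 = 7e-06. Swamee-Jain: f = 0.25/(log₁₀[7e-06/3.7 + 5.74/1.999e+06^0.9])² = 0.25/(log₁₀[1.89e-06 + 1.23e-05])² = 0.25/(-4.849)² = 0.01063.
Total minor-loss coefficient ΣK = 2·3 + 1·0.45 + 1·0.28 = 6.73.
ΔP = [f·L/D + ΣK]·(ρV²/2) = [0.01063·23.1/0.257 + 6.73]·(1030·7.55²/2) = [0.9555 + 6.73]·2.936e+04 = 2.256e+05 Pa.

ΔP ≈ 226000 Pa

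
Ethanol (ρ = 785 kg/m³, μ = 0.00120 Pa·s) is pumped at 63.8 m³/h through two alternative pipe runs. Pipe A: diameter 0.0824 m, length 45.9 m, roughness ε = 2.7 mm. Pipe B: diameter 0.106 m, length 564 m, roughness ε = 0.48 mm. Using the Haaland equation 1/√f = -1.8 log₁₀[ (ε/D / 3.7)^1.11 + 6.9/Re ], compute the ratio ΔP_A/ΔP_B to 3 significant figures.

Pipe A: V = Q/A = 0.01772/0.005333 = 3.323 m/s; Re = 1.791e+05; ε/D = 0.0328; Haaland → f = 0.05961; ΔP_A = f(L/D)(ρV²/2) = 1.439e+05 Pa.
Pipe B: V = Q/A = 0.01772/0.008825 = 2.008 m/s; Re = 1.393e+05; ε/D = 0.00453; Haaland → f = 0.03019; ΔP_B = f(L/D)(ρV²/2) = 2.543e+05 Pa.
ΔP_A/ΔP_B = 1.439e+05/2.543e+05 = 0.566.

ΔP_A/ΔP_B ≈ 0.566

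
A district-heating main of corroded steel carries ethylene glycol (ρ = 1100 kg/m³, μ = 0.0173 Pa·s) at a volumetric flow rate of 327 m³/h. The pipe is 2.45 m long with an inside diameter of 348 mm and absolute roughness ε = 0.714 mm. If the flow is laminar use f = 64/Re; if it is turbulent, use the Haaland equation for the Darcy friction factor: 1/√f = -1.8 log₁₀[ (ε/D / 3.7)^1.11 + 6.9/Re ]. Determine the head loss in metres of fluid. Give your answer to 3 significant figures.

Q = 327 m³/h = 327/3600 = 0.09083 m³/s.
Cross-sectional area A = πD²/4 = π(0.348)²/4 = 0.09511 m²; mean velocity V = Q/A = 0.09083/0.09511 = 0.955 m/s.
Reynolds number Re = ρVD/μ = 1100 · 0.955 · 0.348 / 0.0173 = 2.113e+04.
Re > 4000 → turbulent. Relative roughness ε/D = 0.000714/0.348 = 0.00205. Haaland: 1/√f = -1.8 log₁₀[(0.00205/3.7)^1.11 + 6.9/2.113e+04] = -1.8 log₁₀[0.000243 + 0.000327] = 5.84, so f = 0.02932.
Darcy-Weisbach: ΔP = f(L/D)(ρV²/2) = 0.02932·(2.45/0.348)·(1100·0.955²/2) = 0.02932·7.04·501.6 = 103.5 Pa.
Head loss h_f = ΔP/(ρg) = 103.5/(1100·9.81) = 0.00960 m.

h_f ≈ 0.00960 m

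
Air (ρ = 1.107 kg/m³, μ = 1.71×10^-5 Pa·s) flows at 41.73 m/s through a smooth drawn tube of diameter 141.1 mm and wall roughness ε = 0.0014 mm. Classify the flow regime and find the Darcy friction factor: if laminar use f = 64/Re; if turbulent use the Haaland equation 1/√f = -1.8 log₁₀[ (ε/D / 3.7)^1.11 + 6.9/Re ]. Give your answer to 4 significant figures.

Re = ρVD/μ = 1.107·41.73·0.1411/1.71e-05 = 3.812e+05.
Re > 4000 → turbulent. ε/D = 1.4e-06/0.1411 = 9.92e-06; Haaland: 1/√f = -1.8 log₁₀[6.54e-07 + 1.81e-05] = 8.508, so f = 0.01381.

f ≈ 0.01381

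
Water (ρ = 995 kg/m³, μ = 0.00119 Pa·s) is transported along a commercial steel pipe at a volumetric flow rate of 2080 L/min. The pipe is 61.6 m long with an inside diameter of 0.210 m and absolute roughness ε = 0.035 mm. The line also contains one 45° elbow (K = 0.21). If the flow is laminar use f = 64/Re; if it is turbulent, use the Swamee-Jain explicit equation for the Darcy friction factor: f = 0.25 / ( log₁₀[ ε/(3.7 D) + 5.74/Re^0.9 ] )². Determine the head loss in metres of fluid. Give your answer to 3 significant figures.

Q = 2080 L/min = 2080/60000 = 0.03467 m³/s.
Cross-sectional area A = πD²/4 = π(0.21)²/4 = 0.03464 m²; mean velocity V = Q/A = 0.03467/0.03464 = 1.001 m/s.
Reynolds number Re = ρVD/μ = 995 · 1.001 · 0.21 / 0.00119 = 1.757e+05.
Re > 4000 → turbulent. Relative roughness ε/D = 3.5e-05/0.21 = 0.000167. Swamee-Jain: f = 0.25/(log₁₀[0.000167/3.7 + 5.74/1.757e+05^0.9])² = 0.25/(log₁₀[4.5e-05 + 0.000109])² = 0.25/(-3.812)² = 0.01721.
Total minor-loss coefficient ΣK = 1·0.21 = 0.21.
ΔP = [f·L/D + ΣK]·(ρV²/2) = [0.01721·61.6/0.21 + 0.21]·(995·1.001²/2) = [5.048 + 0.21]·498.4 = 2620 Pa.
Head loss h_f = ΔP/(ρg) = 2620/(995·9.81) = 0.268 m.

h_f ≈ 0.268 m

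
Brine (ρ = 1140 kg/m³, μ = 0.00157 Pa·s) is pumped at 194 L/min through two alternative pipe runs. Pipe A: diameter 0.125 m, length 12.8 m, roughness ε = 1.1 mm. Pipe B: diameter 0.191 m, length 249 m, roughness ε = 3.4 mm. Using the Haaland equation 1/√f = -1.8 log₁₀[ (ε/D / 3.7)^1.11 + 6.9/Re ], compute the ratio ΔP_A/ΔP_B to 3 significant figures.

Pipe A: V = Q/A = 0.003233/0.01227 = 0.2635 m/s; Re = 2.391e+04; ε/D = 0.0088; Haaland → f = 0.0388; ΔP_A = f(L/D)(ρV²/2) = 157.2 Pa.
Pipe B: V = Q/A = 0.003233/0.02865 = 0.1128 m/s; Re = 1.565e+04; ε/D = 0.0178; Haaland → f = 0.04913; ΔP_B = f(L/D)(ρV²/2) = 464.9 Pa.
ΔP_A/ΔP_B = 157.2/464.9 = 0.338.

ΔP_A/ΔP_B ≈ 0.338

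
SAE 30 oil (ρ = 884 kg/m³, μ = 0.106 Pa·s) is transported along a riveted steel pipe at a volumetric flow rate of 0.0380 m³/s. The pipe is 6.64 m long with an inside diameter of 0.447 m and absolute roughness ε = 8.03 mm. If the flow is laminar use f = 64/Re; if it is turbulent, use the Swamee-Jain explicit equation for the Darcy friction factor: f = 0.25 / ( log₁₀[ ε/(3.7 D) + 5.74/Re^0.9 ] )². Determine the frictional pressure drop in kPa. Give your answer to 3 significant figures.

Cross-sectional area A = πD²/4 = π(0.447)²/4 = 0.1569 m²; mean velocity V = Q/A = 0.038/0.1569 = 0.2421 m/s.
Reynolds number Re = ρVD/μ = 884 · 0.2421 · 0.447 / 0.106 = 902.7.
Re < 2300 → laminar flow, so f = 64/Re = 64/902.7 = 0.0709 (the turbulent correlation is not needed).
Darcy-Weisbach: ΔP = f(L/D)(ρV²/2) = 0.0709·(6.64/0.447)·(884·0.2421²/2) = 0.0709·14.85·25.92 = 27.3 Pa.
ΔP = 27.3 Pa = 0.0273 kPa.

ΔP ≈ 0.0273 kPa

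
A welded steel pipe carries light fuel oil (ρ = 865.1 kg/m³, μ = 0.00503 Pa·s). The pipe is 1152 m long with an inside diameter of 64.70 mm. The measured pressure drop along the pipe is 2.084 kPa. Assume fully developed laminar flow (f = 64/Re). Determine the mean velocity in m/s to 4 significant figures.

For laminar flow, f = 64/Re with Re = ρVD/μ, so Darcy-Weisbach reduces to ΔP = 32μLV/D². Solving for V: V = ΔP·D²/(32μL) = 2084·(0.0647)²/(32·0.00503·1152) = 0.04705 m/s.
Check: Re = ρVD/μ = 865.1·0.04705·0.0647/0.00503 = 523.5 < 2300, so the laminar assumption holds.

V ≈ 0.04705 m/s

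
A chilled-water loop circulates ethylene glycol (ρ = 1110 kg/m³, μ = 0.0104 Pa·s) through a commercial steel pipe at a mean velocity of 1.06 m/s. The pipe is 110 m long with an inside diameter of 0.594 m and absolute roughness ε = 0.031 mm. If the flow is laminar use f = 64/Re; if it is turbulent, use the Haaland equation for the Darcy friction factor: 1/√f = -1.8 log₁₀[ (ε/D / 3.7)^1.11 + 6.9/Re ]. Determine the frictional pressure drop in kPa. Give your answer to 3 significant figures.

ΔP ≈ 2.26 kPa

Reynolds number Re = ρVD/μ = 1110 · 1.06 · 0.594 / 0.0104 = 6.72e+04.
Re > 4000 → turbulent. Relative roughness ε/D = 3.1e-05/0.594 = 5.22e-05. Haaland: 1/√f = -1.8 log₁₀[(5.22e-05/3.7)^1.11 + 6.9/6.72e+04] = -1.8 log₁₀[4.13e-06 + 0.000103] = 7.149, so f = 0.01957.
Darcy-Weisbach: ΔP = f(L/D)(ρV²/2) = 0.01957·(110/0.594)·(1110·1.06²/2) = 0.01957·185.2·623.6 = 2260 Pa.
ΔP = 2260 Pa = 2.26 kPa.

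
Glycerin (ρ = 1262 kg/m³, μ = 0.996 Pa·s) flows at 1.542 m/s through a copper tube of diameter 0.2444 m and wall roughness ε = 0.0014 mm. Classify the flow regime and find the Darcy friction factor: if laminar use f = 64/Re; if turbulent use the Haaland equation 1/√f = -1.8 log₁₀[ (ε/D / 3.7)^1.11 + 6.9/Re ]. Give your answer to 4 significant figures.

f ≈ 0.1340

Re = ρVD/μ = 1262·1.542·0.2444/0.996 = 477.5.
Re < 2300 → laminar, so f = 64/Re = 0.134 (roughness is irrelevant in laminar flow).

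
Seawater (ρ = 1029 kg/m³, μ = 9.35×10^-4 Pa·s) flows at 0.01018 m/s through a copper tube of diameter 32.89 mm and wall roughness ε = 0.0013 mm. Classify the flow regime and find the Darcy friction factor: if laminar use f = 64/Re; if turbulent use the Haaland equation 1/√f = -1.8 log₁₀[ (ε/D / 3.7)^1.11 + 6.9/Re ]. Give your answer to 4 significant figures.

Re = ρVD/μ = 1029·0.01018·0.03289/0.000935 = 368.5.
Re < 2300 → laminar, so f = 64/Re = 0.1737 (roughness is irrelevant in laminar flow).

f ≈ 0.1737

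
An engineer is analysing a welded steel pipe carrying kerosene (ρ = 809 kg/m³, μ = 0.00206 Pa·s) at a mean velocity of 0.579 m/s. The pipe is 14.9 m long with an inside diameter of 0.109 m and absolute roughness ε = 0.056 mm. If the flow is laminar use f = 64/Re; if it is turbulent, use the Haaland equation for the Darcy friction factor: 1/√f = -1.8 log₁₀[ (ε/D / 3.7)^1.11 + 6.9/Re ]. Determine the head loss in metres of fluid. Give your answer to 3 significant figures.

h_f ≈ 0.0595 m

Reynolds number Re = ρVD/μ = 809 · 0.579 · 0.109 / 0.00206 = 2.478e+04.
Re > 4000 → turbulent. Relative roughness ε/D = 5.6e-05/0.109 = 0.000514. Haaland: 1/√f = -1.8 log₁₀[(0.000514/3.7)^1.11 + 6.9/2.478e+04] = -1.8 log₁₀[5.23e-05 + 0.000278] = 6.265, so f = 0.02548.
Darcy-Weisbach: ΔP = f(L/D)(ρV²/2) = 0.02548·(14.9/0.109)·(809·0.579²/2) = 0.02548·136.7·135.6 = 472.3 Pa.
Head loss h_f = ΔP/(ρg) = 472.3/(809·9.81) = 0.0595 m.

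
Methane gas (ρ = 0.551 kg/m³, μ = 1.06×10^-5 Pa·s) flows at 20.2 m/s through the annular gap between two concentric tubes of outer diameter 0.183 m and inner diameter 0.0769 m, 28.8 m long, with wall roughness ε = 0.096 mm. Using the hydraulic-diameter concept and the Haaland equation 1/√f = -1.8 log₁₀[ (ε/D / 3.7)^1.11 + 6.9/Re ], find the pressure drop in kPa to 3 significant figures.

ΔP ≈ 0.654 kPa

Hydraulic diameter D_h = 4A/P = D_o - D_i = 0.183 - 0.0769 = 0.1061 m.
Re = ρVD_h/μ = 0.551·20.2·0.1061/1.06e-05 = 1.114e+05.
ε/D_h = 9.6e-05/0.1061 = 0.000905; Haaland gives 1/√f = -1.8 log₁₀[9.8e-05+6.19e-05] = 6.833, so f = 0.02142.
ΔP = f(L/D_h)(ρV²/2) = 0.02142·28.8/0.1061·112.4 = 653.5 Pa.
ΔP = 0.654 kPa.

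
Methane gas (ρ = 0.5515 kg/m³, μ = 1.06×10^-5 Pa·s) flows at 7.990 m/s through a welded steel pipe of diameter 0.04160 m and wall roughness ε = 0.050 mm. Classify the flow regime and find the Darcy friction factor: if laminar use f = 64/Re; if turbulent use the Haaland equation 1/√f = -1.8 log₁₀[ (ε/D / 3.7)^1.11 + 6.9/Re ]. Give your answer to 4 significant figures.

f ≈ 0.02881

Re = ρVD/μ = 0.5515·7.99·0.0416/1.06e-05 = 1.729e+04.
Re > 4000 → turbulent. ε/D = 5e-05/0.0416 = 0.0012; Haaland: 1/√f = -1.8 log₁₀[0.000134 + 0.000399] = 5.892, so f = 0.02881.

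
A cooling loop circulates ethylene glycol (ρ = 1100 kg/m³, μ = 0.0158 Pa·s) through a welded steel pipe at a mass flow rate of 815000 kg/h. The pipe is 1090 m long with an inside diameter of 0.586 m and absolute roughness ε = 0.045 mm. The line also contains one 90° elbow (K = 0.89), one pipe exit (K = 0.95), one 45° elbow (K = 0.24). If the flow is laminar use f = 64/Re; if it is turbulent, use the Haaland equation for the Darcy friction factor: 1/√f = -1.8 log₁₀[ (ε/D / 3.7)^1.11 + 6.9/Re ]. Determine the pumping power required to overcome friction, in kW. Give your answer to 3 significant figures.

P ≈ 2.99 kW

ṁ = 815000 kg/h = 815000/3600 = 226.4 kg/s.
A = πD²/4 = π(0.586)²/4 = 0.2697 m²; mean velocity V = ṁ/(ρA) = 226.4/(1100 · 0.2697) = 0.7631 m/s.
Reynolds number Re = ρVD/μ = 1100 · 0.7631 · 0.586 / 0.0158 = 3.113e+04.
Re > 4000 → turbulent. Relative roughness ε/D = 4.5e-05/0.586 = 7.68e-05. Haaland: 1/√f = -1.8 log₁₀[(7.68e-05/3.7)^1.11 + 6.9/3.113e+04] = -1.8 log₁₀[6.34e-06 + 0.000222] = 6.556, so f = 0.02327.
Total minor-loss coefficient ΣK = 1·0.89 + 1·0.95 + 1·0.24 = 2.08.
ΔP = [f·L/D + ΣK]·(ρV²/2) = [0.02327·1090/0.586 + 2.08]·(1100·0.7631²/2) = [43.28 + 2.08]·320.3 = 1.453e+04 Pa.
Q = ṁ/ρ = 226.4/1100 = 0.2058 m³/s.
Pumping power P = QΔP = 0.2058·1.453e+04 = 2990 W = 2.99 kW.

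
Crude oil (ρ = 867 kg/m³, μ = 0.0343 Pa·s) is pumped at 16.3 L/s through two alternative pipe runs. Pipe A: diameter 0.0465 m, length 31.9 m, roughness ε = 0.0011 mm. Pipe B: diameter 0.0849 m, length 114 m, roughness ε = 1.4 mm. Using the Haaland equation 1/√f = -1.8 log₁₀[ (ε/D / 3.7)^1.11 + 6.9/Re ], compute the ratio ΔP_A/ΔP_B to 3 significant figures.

ΔP_A/ΔP_B ≈ 3.29

Pipe A: V = Q/A = 0.0163/0.001698 = 9.598 m/s; Re = 1.128e+04; ε/D = 2.37e-05; Haaland → f = 0.02991; ΔP_A = f(L/D)(ρV²/2) = 8.195e+05 Pa.
Pipe B: V = Q/A = 0.0163/0.005661 = 2.879 m/s; Re = 6179; ε/D = 0.0165; Haaland → f = 0.05155; ΔP_B = f(L/D)(ρV²/2) = 2.488e+05 Pa.
ΔP_A/ΔP_B = 8.195e+05/2.488e+05 = 3.29.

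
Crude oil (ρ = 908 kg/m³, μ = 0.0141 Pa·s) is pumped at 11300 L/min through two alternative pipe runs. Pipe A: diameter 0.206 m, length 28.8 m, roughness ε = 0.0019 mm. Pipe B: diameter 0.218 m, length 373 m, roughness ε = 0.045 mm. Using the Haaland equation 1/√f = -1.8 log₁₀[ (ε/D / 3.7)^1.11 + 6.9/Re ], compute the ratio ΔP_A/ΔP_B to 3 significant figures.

ΔP_A/ΔP_B ≈ 0.0975

Pipe A: V = Q/A = 0.1883/0.03333 = 5.651 m/s; Re = 7.496e+04; ε/D = 9.22e-06; Haaland → f = 0.01897; ΔP_A = f(L/D)(ρV²/2) = 3.845e+04 Pa.
Pipe B: V = Q/A = 0.1883/0.03733 = 5.046 m/s; Re = 7.083e+04; ε/D = 0.000206; Haaland → f = 0.01994; ΔP_B = f(L/D)(ρV²/2) = 3.944e+05 Pa.
ΔP_A/ΔP_B = 3.845e+04/3.944e+05 = 0.0975.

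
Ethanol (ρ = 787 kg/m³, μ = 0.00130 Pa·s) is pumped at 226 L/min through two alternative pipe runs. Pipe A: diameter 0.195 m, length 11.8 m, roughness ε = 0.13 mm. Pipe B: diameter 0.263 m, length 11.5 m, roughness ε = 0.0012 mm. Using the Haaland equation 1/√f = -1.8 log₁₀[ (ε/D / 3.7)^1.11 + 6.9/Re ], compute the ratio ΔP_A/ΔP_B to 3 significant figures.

Pipe A: V = Q/A = 0.003767/0.02986 = 0.1261 m/s; Re = 1.489e+04; ε/D = 0.000667; Haaland → f = 0.02881; ΔP_A = f(L/D)(ρV²/2) = 10.91 Pa.
Pipe B: V = Q/A = 0.003767/0.05433 = 0.06934 m/s; Re = 1.104e+04; ε/D = 4.56e-06; Haaland → f = 0.03007; ΔP_B = f(L/D)(ρV²/2) = 2.487 Pa.
ΔP_A/ΔP_B = 10.91/2.487 = 4.39.

ΔP_A/ΔP_B ≈ 4.39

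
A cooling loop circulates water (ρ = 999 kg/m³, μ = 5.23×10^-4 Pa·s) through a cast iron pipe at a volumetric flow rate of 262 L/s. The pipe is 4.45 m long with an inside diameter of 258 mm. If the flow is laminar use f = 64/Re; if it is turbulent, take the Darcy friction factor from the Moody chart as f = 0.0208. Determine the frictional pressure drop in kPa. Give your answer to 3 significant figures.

ΔP ≈ 4.50 kPa

Q = 262 L/s = 262/1000 = 0.262 m³/s.
Cross-sectional area A = πD²/4 = π(0.258)²/4 = 0.05228 m²; mean velocity V = Q/A = 0.262/0.05228 = 5.012 m/s.
Reynolds number Re = ρVD/μ = 999 · 5.012 · 0.258 / 0.000523 = 2.47e+06.
Re > 4000 → turbulent; use the Moody-chart value f = 0.0208.
Darcy-Weisbach: ΔP = f(L/D)(ρV²/2) = 0.0208·(4.45/0.258)·(999·5.012²/2) = 0.0208·17.25·1.255e+04 = 4501 Pa.
ΔP = 4501 Pa = 4.50 kPa.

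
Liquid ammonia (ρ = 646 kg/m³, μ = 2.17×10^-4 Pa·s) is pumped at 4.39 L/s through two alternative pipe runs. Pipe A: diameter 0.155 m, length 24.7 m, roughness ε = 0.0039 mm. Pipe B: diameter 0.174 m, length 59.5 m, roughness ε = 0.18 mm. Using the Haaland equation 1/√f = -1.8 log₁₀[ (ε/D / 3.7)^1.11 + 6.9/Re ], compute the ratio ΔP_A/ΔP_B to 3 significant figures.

ΔP_A/ΔP_B ≈ 0.590

Pipe A: V = Q/A = 0.00439/0.01887 = 0.2327 m/s; Re = 1.074e+05; ε/D = 2.52e-05; Haaland → f = 0.01767; ΔP_A = f(L/D)(ρV²/2) = 49.22 Pa.
Pipe B: V = Q/A = 0.00439/0.02378 = 0.1846 m/s; Re = 9.563e+04; ε/D = 0.00103; Haaland → f = 0.02217; ΔP_B = f(L/D)(ρV²/2) = 83.47 Pa.
ΔP_A/ΔP_B = 49.22/83.47 = 0.590.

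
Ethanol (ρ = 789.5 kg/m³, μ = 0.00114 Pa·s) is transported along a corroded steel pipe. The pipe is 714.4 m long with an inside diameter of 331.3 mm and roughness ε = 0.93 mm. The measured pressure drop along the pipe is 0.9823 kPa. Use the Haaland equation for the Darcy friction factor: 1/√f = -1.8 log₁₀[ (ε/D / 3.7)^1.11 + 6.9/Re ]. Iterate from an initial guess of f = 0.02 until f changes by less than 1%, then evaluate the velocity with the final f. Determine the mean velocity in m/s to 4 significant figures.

Rearranging Darcy-Weisbach: V = √(2·ΔP·D/(f·L·ρ)). With ε/D = 0.00093/0.3313 = 0.00281, iterate starting from f = 0.02:
  f = 0.02 → V = √(2·982.3·0.3313/(0.02·714.4·789.5)) = 0.2402 m/s; Re = ρVD/μ = 5.511e+04; f → 0.02786
  f = 0.02786 → V = 0.2035 m/s; Re = 4.67e+04; f → 0.0282
  f = 0.0282 → V = 0.2023 m/s; Re = 4.641e+04; f → 0.02822
Converged (Δf/f < 1%). With the final f = 0.02822: V = √(2·982.3·0.3313/(0.02822·714.4·789.5)) = 0.2022 m/s.

V ≈ 0.2022 m/s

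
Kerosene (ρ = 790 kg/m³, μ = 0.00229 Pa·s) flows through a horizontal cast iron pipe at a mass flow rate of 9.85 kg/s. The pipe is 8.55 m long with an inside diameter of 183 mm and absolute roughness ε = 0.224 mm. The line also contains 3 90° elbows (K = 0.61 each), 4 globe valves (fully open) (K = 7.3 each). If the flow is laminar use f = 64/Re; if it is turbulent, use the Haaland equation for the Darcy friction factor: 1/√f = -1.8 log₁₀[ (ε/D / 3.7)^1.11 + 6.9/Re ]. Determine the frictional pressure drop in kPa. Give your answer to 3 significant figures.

ΔP ≈ 2.86 kPa

A = πD²/4 = π(0.183)²/4 = 0.0263 m²; mean velocity V = ṁ/(ρA) = 9.85/(790 · 0.0263) = 0.474 m/s.
Reynolds number Re = ρVD/μ = 790 · 0.474 · 0.183 / 0.00229 = 2.993e+04.
Re > 4000 → turbulent. Relative roughness ε/D = 0.000224/0.183 = 0.00122. Haaland: 1/√f = -1.8 log₁₀[(0.00122/3.7)^1.11 + 6.9/2.993e+04] = -1.8 log₁₀[0.000137 + 0.000231] = 6.182, so f = 0.02616.
Total minor-loss coefficient ΣK = 3·0.61 + 4·7.3 = 31.
ΔP = [f·L/D + ΣK]·(ρV²/2) = [0.02616·8.55/0.183 + 31]·(790·0.474²/2) = [1.222 + 31]·88.76 = 2863 Pa.
ΔP = 2863 Pa = 2.86 kPa.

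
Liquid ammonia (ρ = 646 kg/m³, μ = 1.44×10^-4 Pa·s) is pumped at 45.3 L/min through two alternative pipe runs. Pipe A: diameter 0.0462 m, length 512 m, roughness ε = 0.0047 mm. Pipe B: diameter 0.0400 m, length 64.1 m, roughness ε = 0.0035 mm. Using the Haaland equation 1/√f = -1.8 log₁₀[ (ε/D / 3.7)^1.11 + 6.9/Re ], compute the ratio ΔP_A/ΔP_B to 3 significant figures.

Pipe A: V = Q/A = 0.000755/0.001676 = 0.4504 m/s; Re = 9.334e+04; ε/D = 0.000102; Haaland → f = 0.01851; ΔP_A = f(L/D)(ρV²/2) = 1.344e+04 Pa.
Pipe B: V = Q/A = 0.000755/0.001257 = 0.6008 m/s; Re = 1.078e+05; ε/D = 8.75e-05; Haaland → f = 0.01795; ΔP_B = f(L/D)(ρV²/2) = 3354 Pa.
ΔP_A/ΔP_B = 1.344e+04/3354 = 4.01.

ΔP_A/ΔP_B ≈ 4.01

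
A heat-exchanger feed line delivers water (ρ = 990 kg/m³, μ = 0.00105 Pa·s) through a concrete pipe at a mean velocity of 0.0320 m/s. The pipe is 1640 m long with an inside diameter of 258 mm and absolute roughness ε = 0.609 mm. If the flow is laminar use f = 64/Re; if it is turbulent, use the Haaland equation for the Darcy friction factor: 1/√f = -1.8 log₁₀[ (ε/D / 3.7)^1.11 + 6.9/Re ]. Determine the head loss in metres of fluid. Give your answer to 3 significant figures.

Reynolds number Re = ρVD/μ = 990 · 0.032 · 0.258 / 0.00105 = 7784.
Re > 4000 → turbulent. Relative roughness ε/D = 0.000609/0.258 = 0.00236. Haaland: 1/√f = -1.8 log₁₀[(0.00236/3.7)^1.11 + 6.9/7784] = -1.8 log₁₀[0.000284 + 0.000886] = 5.277, so f = 0.03591.
Darcy-Weisbach: ΔP = f(L/D)(ρV²/2) = 0.03591·(1640/0.258)·(990·0.032²/2) = 0.03591·6357·0.5069 = 115.7 Pa.
Head loss h_f = ΔP/(ρg) = 115.7/(990·9.81) = 0.0119 m.

h_f ≈ 0.0119 m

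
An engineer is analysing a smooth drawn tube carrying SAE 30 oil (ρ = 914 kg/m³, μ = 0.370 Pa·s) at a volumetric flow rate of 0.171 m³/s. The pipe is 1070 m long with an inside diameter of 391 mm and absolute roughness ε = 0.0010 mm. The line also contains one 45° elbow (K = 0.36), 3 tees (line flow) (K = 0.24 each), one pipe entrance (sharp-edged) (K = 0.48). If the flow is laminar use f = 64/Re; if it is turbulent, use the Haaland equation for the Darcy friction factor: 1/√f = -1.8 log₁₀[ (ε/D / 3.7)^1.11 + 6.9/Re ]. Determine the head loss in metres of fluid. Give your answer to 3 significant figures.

Cross-sectional area A = πD²/4 = π(0.391)²/4 = 0.1201 m²; mean velocity V = Q/A = 0.171/0.1201 = 1.424 m/s.
Reynolds number Re = ρVD/μ = 914 · 1.424 · 0.391 / 0.37 = 1376.
Re < 2300 → laminar flow, so f = 64/Re = 64/1376 = 0.04653 (the turbulent correlation is not needed).
Total minor-loss coefficient ΣK = 1·0.36 + 3·0.24 + 1·0.48 = 1.56.
ΔP = [f·L/D + ΣK]·(ρV²/2) = [0.04653·1070/0.391 + 1.56]·(914·1.424²/2) = [127.3 + 1.56]·926.9 = 1.195e+05 Pa.
Head loss h_f = ΔP/(ρg) = 1.195e+05/(914·9.81) = 13.3 m.

h_f ≈ 13.3 m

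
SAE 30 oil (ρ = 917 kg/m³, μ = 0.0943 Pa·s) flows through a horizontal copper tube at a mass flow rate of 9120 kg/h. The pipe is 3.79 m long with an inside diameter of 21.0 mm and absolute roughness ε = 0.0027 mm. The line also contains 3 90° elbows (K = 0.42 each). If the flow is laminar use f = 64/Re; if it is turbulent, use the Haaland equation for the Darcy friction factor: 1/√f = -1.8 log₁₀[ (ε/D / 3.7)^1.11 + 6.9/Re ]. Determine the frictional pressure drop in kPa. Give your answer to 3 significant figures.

ṁ = 9120 kg/h = 9120/3600 = 2.533 kg/s.
A = πD²/4 = π(0.021)²/4 = 0.0003464 m²; mean velocity V = ṁ/(ρA) = 2.533/(917 · 0.0003464) = 7.976 m/s.
Reynolds number Re = ρVD/μ = 917 · 7.976 · 0.021 / 0.0943 = 1629.
Re < 2300 → laminar flow, so f = 64/Re = 64/1629 = 0.03929 (the turbulent correlation is not needed).
Total minor-loss coefficient ΣK = 3·0.42 = 1.26.
ΔP = [f·L/D + ΣK]·(ρV²/2) = [0.03929·3.79/0.021 + 1.26]·(917·7.976²/2) = [7.091 + 1.26]·2.917e+04 = 2.436e+05 Pa.
ΔP = 2.436e+05 Pa = 244 kPa.

ΔP ≈ 244 kPa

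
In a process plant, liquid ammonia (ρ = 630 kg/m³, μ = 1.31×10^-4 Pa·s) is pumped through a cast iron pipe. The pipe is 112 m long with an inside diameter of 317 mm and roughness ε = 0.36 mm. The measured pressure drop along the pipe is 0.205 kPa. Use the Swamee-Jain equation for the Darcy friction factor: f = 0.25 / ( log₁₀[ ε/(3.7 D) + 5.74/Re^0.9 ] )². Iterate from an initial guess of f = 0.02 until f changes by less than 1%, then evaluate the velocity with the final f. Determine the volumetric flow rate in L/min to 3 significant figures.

Q ≈ 1400 L/min

Rearranging Darcy-Weisbach: V = √(2·ΔP·D/(f·L·ρ)). With ε/D = 0.00036/0.317 = 0.00114, iterate starting from f = 0.02:
  f = 0.02 → V = √(2·205·0.317/(0.02·112·630)) = 0.3035 m/s; Re = ρVD/μ = 4.627e+05; f → 0.02097
  f = 0.02097 → V = 0.2964 m/s; Re = 4.518e+05; f → 0.02099
Converged (Δf/f < 1%). With the final f = 0.02099: V = √(2·205·0.317/(0.02099·112·630)) = 0.2963 m/s.
Q = V·A = 0.2963·(π/4·0.317²) = 0.02338 m³/s = 1400 L/min.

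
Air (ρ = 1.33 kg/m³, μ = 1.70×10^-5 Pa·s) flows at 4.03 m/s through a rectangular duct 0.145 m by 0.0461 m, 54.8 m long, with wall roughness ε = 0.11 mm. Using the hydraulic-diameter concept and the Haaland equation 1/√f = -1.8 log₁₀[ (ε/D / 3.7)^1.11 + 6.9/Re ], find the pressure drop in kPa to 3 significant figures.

ΔP ≈ 0.239 kPa

Hydraulic diameter D_h = 4A/P = 4·(0.145·0.0461)/(2·(0.145+0.0461)) = 0.02674/0.3822 = 0.06996 m.
Re = ρVD_h/μ = 1.33·4.03·0.06996/1.7e-05 = 2.206e+04.
ε/D_h = 0.00011/0.06996 = 0.00157; Haaland gives 1/√f = -1.8 log₁₀[0.000181+0.000313] = 5.952, so f = 0.02823.
ΔP = f(L/D_h)(ρV²/2) = 0.02823·54.8/0.06996·10.8 = 238.8 Pa.
ΔP = 0.239 kPa.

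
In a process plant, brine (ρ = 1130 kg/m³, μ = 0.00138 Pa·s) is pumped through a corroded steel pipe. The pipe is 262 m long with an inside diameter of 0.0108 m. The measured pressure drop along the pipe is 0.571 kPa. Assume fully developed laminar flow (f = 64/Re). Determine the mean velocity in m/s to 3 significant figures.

For laminar flow, f = 64/Re with Re = ρVD/μ, so Darcy-Weisbach reduces to ΔP = 32μLV/D². Solving for V: V = ΔP·D²/(32μL) = 571·(0.0108)²/(32·0.00138·262) = 0.005756 m/s.
Check: Re = ρVD/μ = 1130·0.005756·0.0108/0.00138 = 50.91 < 2300, so the laminar assumption holds.

V ≈ 0.00576 m/s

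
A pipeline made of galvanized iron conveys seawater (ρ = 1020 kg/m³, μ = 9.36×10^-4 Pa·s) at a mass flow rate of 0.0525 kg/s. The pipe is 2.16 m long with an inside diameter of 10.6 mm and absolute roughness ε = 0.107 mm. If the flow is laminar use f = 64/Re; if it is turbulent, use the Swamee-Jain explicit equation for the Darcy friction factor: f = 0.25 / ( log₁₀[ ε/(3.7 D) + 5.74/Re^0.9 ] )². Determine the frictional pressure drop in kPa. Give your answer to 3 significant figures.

ΔP ≈ 1.64 kPa

A = πD²/4 = π(0.0106)²/4 = 8.825e-05 m²; mean velocity V = ṁ/(ρA) = 0.0525/(1020 · 8.825e-05) = 0.5833 m/s.
Reynolds number Re = ρVD/μ = 1020 · 0.5833 · 0.0106 / 0.000936 = 6737.
Re > 4000 → turbulent. Relative roughness ε/D = 0.000107/0.0106 = 0.0101. Swamee-Jain: f = 0.25/(log₁₀[0.0101/3.7 + 5.74/6737^0.9])² = 0.25/(log₁₀[0.00273 + 0.00206])² = 0.25/(-2.32)² = 0.04644.
Darcy-Weisbach: ΔP = f(L/D)(ρV²/2) = 0.04644·(2.16/0.0106)·(1020·0.5833²/2) = 0.04644·203.8·173.5 = 1642 Pa.
ΔP = 1642 Pa = 1.64 kPa.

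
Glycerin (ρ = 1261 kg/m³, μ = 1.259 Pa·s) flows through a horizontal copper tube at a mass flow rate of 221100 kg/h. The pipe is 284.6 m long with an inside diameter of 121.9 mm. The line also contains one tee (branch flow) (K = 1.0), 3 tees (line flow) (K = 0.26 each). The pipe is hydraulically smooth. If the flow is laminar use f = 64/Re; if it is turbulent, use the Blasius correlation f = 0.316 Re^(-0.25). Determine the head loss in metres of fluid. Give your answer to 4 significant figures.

ṁ = 221100 kg/h = 221100/3600 = 61.42 kg/s.
A = πD²/4 = π(0.1219)²/4 = 0.01167 m²; mean velocity V = ṁ/(ρA) = 61.42/(1261 · 0.01167) = 4.173 m/s.
Reynolds number Re = ρVD/μ = 1261 · 4.173 · 0.1219 / 1.26 = 509.5.
Re < 2300 → laminar flow, so f = 64/Re = 64/509.5 = 0.1256 (the turbulent correlation is not needed).
Total minor-loss coefficient ΣK = 1·1 + 3·0.26 = 1.78.
ΔP = [f·L/D + ΣK]·(ρV²/2) = [0.1256·284.6/0.1219 + 1.78]·(1261·4.173²/2) = [293.3 + 1.78]·1.098e+04 = 3.24e+06 Pa.
Head loss h_f = ΔP/(ρg) = 3.24e+06/(1261·9.81) = 261.9 m.

h_f ≈ 261.9 m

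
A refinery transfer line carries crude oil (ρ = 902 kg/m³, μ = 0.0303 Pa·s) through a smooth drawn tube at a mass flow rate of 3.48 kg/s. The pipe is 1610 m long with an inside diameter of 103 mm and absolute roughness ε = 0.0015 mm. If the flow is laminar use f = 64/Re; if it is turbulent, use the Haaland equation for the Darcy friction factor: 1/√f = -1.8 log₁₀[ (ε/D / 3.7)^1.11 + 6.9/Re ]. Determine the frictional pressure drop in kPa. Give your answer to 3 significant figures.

A = πD²/4 = π(0.103)²/4 = 0.008332 m²; mean velocity V = ṁ/(ρA) = 3.48/(902 · 0.008332) = 0.463 m/s.
Reynolds number Re = ρVD/μ = 902 · 0.463 · 0.103 / 0.0303 = 1420.
Re < 2300 → laminar flow, so f = 64/Re = 64/1420 = 0.04508 (the turbulent correlation is not needed).
Darcy-Weisbach: ΔP = f(L/D)(ρV²/2) = 0.04508·(1610/0.103)·(902·0.463²/2) = 0.04508·1.563e+04·96.69 = 6.813e+04 Pa.
ΔP = 6.813e+04 Pa = 68.1 kPa.

ΔP ≈ 68.1 kPa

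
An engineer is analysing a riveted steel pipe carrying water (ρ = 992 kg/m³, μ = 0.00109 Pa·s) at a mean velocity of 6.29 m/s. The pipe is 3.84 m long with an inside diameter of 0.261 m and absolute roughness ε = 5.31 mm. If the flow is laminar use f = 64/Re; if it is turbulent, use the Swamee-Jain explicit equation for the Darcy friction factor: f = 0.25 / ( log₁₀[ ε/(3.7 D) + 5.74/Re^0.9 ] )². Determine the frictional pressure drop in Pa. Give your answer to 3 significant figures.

Reynolds number Re = ρVD/μ = 992 · 6.29 · 0.261 / 0.00109 = 1.494e+06.
Re > 4000 → turbulent. Relative roughness ε/D = 0.00531/0.261 = 0.0203. Swamee-Jain: f = 0.25/(log₁₀[0.0203/3.7 + 5.74/1.494e+06^0.9])² = 0.25/(log₁₀[0.0055 + 1.59e-05])² = 0.25/(-2.258)² = 0.04901.
Darcy-Weisbach: ΔP = f(L/D)(ρV²/2) = 0.04901·(3.84/0.261)·(992·6.29²/2) = 0.04901·14.71·1.962e+04 = 1.415e+04 Pa.

ΔP ≈ 14200 Pa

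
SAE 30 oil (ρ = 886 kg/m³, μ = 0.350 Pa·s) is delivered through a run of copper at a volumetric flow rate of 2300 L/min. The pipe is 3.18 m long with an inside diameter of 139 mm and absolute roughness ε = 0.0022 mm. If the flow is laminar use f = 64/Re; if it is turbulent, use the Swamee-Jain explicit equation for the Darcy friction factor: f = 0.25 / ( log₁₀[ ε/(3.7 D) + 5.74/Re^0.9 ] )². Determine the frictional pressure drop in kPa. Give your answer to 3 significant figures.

Q = 2300 L/min = 2300/60000 = 0.03833 m³/s.
Cross-sectional area A = πD²/4 = π(0.139)²/4 = 0.01517 m²; mean velocity V = Q/A = 0.03833/0.01517 = 2.526 m/s.
Reynolds number Re = ρVD/μ = 886 · 2.526 · 0.139 / 0.35 = 888.9.
Re < 2300 → laminar flow, so f = 64/Re = 64/888.9 = 0.072 (the turbulent correlation is not needed).
Darcy-Weisbach: ΔP = f(L/D)(ρV²/2) = 0.072·(3.18/0.139)·(886·2.526²/2) = 0.072·22.88·2827 = 4657 Pa.
ΔP = 4657 Pa = 4.66 kPa.

ΔP ≈ 4.66 kPa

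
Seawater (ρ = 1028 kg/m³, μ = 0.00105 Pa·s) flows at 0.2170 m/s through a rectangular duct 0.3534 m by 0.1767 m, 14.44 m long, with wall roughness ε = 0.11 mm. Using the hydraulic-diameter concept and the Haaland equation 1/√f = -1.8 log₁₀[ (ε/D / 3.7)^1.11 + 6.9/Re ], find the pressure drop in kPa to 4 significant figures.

ΔP ≈ 0.03285 kPa

Hydraulic diameter D_h = 4A/P = 4·(0.3534·0.1767)/(2·(0.3534+0.1767)) = 0.2498/1.06 = 0.2356 m.
Re = ρVD_h/μ = 1028·0.217·0.2356/0.00105 = 5.005e+04.
ε/D_h = 0.00011/0.2356 = 0.000467; Haaland gives 1/√f = -1.8 log₁₀[4.7e-05+0.000138] = 6.72, so f = 0.02215.
ΔP = f(L/D_h)(ρV²/2) = 0.02215·14.44/0.2356·24.2 = 32.85 Pa.
ΔP = 0.03285 kPa.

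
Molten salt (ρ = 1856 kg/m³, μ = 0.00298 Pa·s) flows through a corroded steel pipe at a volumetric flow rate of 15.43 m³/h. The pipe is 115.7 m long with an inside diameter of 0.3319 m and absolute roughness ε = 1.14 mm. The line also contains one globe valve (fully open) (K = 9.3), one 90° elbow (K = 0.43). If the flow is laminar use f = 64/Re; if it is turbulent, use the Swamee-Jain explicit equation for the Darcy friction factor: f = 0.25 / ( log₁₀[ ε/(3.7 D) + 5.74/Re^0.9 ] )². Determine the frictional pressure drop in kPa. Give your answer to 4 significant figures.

Q = 15.43 m³/h = 15.43/3600 = 0.004286 m³/s.
Cross-sectional area A = πD²/4 = π(0.3319)²/4 = 0.08652 m²; mean velocity V = Q/A = 0.004286/0.08652 = 0.04954 m/s.
Reynolds number Re = ρVD/μ = 1856 · 0.04954 · 0.3319 / 0.00298 = 1.024e+04.
Re > 4000 → turbulent. Relative roughness ε/D = 0.00114/0.3319 = 0.00343. Swamee-Jain: f = 0.25/(log₁₀[0.00343/3.7 + 5.74/1.024e+04^0.9])² = 0.25/(log₁₀[0.000928 + 0.00141])² = 0.25/(-2.631)² = 0.03612.
Total minor-loss coefficient ΣK = 1·9.3 + 1·0.43 = 9.73.
ΔP = [f·L/D + ΣK]·(ρV²/2) = [0.03612·115.7/0.3319 + 9.73]·(1856·0.04954²/2) = [12.59 + 9.73]·2.278 = 50.84 Pa.
ΔP = 50.84 Pa = 0.05084 kPa.

ΔP ≈ 0.05084 kPa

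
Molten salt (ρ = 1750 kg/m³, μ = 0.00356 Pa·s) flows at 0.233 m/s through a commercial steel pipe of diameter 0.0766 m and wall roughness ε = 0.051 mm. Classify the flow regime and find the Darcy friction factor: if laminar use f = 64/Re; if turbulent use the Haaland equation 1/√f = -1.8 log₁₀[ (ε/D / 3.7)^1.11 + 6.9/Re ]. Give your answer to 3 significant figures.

Re = ρVD/μ = 1750·0.233·0.0766/0.00356 = 8773.
Re > 4000 → turbulent. ε/D = 5.1e-05/0.0766 = 0.000666; Haaland: 1/√f = -1.8 log₁₀[6.97e-05 + 0.000786] = 5.521, so f = 0.0328.

f ≈ 0.0328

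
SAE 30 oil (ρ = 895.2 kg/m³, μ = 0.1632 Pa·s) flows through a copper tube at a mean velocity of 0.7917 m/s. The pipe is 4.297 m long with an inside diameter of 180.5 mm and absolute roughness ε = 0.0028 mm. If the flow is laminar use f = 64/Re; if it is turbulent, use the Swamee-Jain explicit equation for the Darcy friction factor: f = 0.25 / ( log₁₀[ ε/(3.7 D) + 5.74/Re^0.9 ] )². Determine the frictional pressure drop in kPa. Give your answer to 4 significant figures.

ΔP ≈ 0.5453 kPa

Reynolds number Re = ρVD/μ = 895.2 · 0.7917 · 0.1805 / 0.163 = 783.9.
Re < 2300 → laminar flow, so f = 64/Re = 64/783.9 = 0.08165 (the turbulent correlation is not needed).
Darcy-Weisbach: ΔP = f(L/D)(ρV²/2) = 0.08165·(4.297/0.1805)·(895.2·0.7917²/2) = 0.08165·23.81·280.6 = 545.3 Pa.
ΔP = 545.3 Pa = 0.5453 kPa.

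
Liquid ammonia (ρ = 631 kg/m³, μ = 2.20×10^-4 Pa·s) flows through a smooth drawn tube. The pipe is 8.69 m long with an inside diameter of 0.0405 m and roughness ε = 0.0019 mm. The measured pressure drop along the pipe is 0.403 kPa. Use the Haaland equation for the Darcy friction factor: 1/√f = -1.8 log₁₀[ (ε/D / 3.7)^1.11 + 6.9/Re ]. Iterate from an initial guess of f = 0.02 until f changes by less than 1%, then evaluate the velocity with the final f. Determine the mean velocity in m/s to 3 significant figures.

V ≈ 0.549 m/s

Rearranging Darcy-Weisbach: V = √(2·ΔP·D/(f·L·ρ)). With ε/D = 1.9e-06/0.0405 = 4.69e-05, iterate starting from f = 0.02:
  f = 0.02 → V = √(2·403·0.0405/(0.02·8.69·631)) = 0.5456 m/s; Re = ρVD/μ = 6.337e+04; f → 0.01979
  f = 0.01979 → V = 0.5484 m/s; Re = 6.37e+04; f → 0.01977
Converged (Δf/f < 1%). With the final f = 0.01977: V = √(2·403·0.0405/(0.01977·8.69·631)) = 0.5487 m/s.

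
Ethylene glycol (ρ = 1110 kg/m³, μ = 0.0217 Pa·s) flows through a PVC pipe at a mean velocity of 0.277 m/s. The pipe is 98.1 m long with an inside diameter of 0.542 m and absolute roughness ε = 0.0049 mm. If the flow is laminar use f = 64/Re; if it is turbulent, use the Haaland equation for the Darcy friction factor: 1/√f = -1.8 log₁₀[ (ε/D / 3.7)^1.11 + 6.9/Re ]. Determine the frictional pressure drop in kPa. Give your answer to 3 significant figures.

ΔP ≈ 0.256 kPa

Reynolds number Re = ρVD/μ = 1110 · 0.277 · 0.542 / 0.0217 = 7680.
Re > 4000 → turbulent. Relative roughness ε/D = 4.9e-06/0.542 = 9.04e-06. Haaland: 1/√f = -1.8 log₁₀[(9.04e-06/3.7)^1.11 + 6.9/7680] = -1.8 log₁₀[5.9e-07 + 0.000898] = 5.483, so f = 0.03326.
Darcy-Weisbach: ΔP = f(L/D)(ρV²/2) = 0.03326·(98.1/0.542)·(1110·0.277²/2) = 0.03326·181·42.58 = 256.4 Pa.
ΔP = 256.4 Pa = 0.256 kPa.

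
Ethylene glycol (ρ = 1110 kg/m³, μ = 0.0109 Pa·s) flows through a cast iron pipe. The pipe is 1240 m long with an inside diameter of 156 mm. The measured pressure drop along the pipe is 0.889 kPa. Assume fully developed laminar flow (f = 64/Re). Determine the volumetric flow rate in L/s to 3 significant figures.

Q ≈ 0.956 L/s

For laminar flow, f = 64/Re with Re = ρVD/μ, so Darcy-Weisbach reduces to ΔP = 32μLV/D². Solving for V: V = ΔP·D²/(32μL) = 889·(0.156)²/(32·0.0109·1240) = 0.05002 m/s.
Check: Re = ρVD/μ = 1110·0.05002·0.156/0.0109 = 794.6 < 2300, so the laminar assumption holds.
Q = V·A = 0.05002·(π/4·0.156²) = 0.0009561 m³/s = 0.956 L/s.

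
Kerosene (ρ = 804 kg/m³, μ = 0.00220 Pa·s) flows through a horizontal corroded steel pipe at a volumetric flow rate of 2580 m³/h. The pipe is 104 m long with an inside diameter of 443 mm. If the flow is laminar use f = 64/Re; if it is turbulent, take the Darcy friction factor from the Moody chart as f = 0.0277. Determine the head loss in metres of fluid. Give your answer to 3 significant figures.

Q = 2580 m³/h = 2580/3600 = 0.7167 m³/s.
Cross-sectional area A = πD²/4 = π(0.443)²/4 = 0.1541 m²; mean velocity V = Q/A = 0.7167/0.1541 = 4.65 m/s.
Reynolds number Re = ρVD/μ = 804 · 4.65 · 0.443 / 0.0022 = 7.528e+05.
Re > 4000 → turbulent; use the Moody-chart value f = 0.0277.
Darcy-Weisbach: ΔP = f(L/D)(ρV²/2) = 0.0277·(104/0.443)·(804·4.65²/2) = 0.0277·234.8·8691 = 5.652e+04 Pa.
Head loss h_f = ΔP/(ρg) = 5.652e+04/(804·9.81) = 7.17 m.

h_f ≈ 7.17 m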